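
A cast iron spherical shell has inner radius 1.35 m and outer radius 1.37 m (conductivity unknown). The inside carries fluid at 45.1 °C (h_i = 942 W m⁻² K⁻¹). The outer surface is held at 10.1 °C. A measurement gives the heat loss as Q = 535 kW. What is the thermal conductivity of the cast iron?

ΣR = ΔT/Q = |45.1 − 10.1|/5.35×10^5 = 6.542×10^-5 K/W
Known resistances:
  R_conv,in = 1/(4πr²h) = 1/(4π·1.35²·942) = 4.635×10^-5 K/W
R_cast iron = ΣR − ΣR_known = 6.542×10^-5 − 4.635×10^-5 = 1.907×10^-5 K/W
(1/r₁−1/r₂)/(4πk) = 1.907×10^-5 ⇒ k = 0.01081/(4π·1.907×10^-5) = 45.1 W/m·K

k = 45.1 W/m·K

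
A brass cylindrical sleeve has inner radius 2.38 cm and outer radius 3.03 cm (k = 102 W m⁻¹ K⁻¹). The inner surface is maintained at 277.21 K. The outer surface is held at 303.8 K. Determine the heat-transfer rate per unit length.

Q' = 70.6 kW/m

Q' = 2πk·ΔT/ln(r₂/r₁) = 2π × 102 × 26.59 / ln(0.0303/0.0238) = 70600 W/m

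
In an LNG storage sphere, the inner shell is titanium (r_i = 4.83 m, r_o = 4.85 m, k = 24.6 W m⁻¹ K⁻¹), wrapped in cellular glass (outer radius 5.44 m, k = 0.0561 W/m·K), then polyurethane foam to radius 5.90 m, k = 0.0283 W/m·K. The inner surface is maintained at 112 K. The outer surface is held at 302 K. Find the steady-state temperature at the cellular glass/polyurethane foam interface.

Series thermal resistances, inner to outer:
  R_titanium = (1/4.83 − 1/4.85)/(4πk) = 8.538×10^-4/(4π·24.6) = 2.762×10^-6 K/W
  R_cellular glass = (1/4.85 − 1/5.44)/(4πk) = 0.02236/(4π·0.0561) = 0.03172 K/W
  R_polyurethane foam = (1/5.44 − 1/5.90)/(4πk) = 0.01433/(4π·0.0283) = 0.04030 K/W
ΣR = 2.762×10^-6 + 0.03172 + 0.04030 = 0.07202 K/W
Q = ΔT/ΣR = (112 K − 302 K)/0.07202 = -2638 W
From the inner boundary to the cellular glass/polyurethane foam interface, ΣR_partial = 0.03172 K/W.
T_interface = T_in − Q·ΣR_partial = 112 K − (-2638)(0.03172) = 195.7 K

T = 195.7 K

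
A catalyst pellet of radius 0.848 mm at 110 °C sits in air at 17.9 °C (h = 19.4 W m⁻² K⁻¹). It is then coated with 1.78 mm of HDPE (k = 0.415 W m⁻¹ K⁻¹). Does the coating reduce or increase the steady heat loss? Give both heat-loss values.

increases: 0.0161 → 0.123 W

Critical radius for a sphere: r_cr = 2k/h = 0.0428 m = 4.28 cm.
Outer radius after coating: r₂ = 8.48×10^-4 + 0.00178 = 0.002628 m.
Since r₁ < r_cr and r₂ ≤ r_cr, the coating moves toward the maximum at r_cr — heat loss rises.
Bare: R = 1/(4πr₁²h) = 5704 K/W; Q = 92.1/5704 = 0.0161 W.
Coated: R = R_cond + R_conv = 747.1 K/W; Q = 92.1/747.1 = 0.123 W.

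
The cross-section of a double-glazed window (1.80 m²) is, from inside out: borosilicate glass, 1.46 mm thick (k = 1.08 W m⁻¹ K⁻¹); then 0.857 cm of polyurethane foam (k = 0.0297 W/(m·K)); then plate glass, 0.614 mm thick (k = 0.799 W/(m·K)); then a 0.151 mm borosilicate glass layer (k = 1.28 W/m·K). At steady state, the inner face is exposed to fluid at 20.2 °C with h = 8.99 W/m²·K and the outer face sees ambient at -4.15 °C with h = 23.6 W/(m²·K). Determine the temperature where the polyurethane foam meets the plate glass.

Resistance network (inner→outer):
  R_conv,in = 1/(hA) = 1/(8.99·1.80) = 0.06180 K/W
  R_borosilicate glass = L/(kA) = 0.00146/(1.08·1.80) = 7.510×10^-4 K/W
  R_polyurethane foam = L/(kA) = 0.00857/(0.0297·1.80) = 0.1603 K/W
  R_plate glass = L/(kA) = 6.14×10^-4/(0.799·1.80) = 4.269×10^-4 K/W
  R_borosilicate glass = L/(kA) = 1.51×10^-4/(1.28·1.80) = 6.554×10^-5 K/W
  R_conv,out = 1/(hA) = 1/(23.6·1.80) = 0.02354 K/W
ΣR = 0.06180 + 7.510×10^-4 + 0.1603 + 4.269×10^-4 + 6.554×10^-5 + 0.02354 = 0.2469 K/W
Q = ΔT/ΣR = (20.2 °C − -4.15 °C)/0.2469 = 98.62 W
From the inner boundary to the polyurethane foam/plate glass interface, ΣR_partial = 0.2229 K/W.
T_interface = T_in − Q·ΣR_partial = 20.2 °C − (98.62)(0.2229) = -1.78 °C

T = -1.78 °C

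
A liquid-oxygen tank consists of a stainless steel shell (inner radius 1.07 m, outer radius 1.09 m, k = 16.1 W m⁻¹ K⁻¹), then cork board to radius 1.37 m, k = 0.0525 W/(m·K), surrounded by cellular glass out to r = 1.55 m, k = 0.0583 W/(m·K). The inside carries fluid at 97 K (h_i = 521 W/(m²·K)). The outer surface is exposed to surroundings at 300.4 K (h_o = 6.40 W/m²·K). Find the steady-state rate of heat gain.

Resistance network (inner→outer):
  R_conv,in = 1/(4πr²h) = 1/(4π·1.07²·521) = 1.334×10^-4 K/W
  R_stainless steel = (1/1.07 − 1/1.09)/(4πk) = 0.01715/(4π·16.1) = 8.476×10^-5 K/W
  R_cork board = (1/1.09 − 1/1.37)/(4πk) = 0.1875/(4π·0.0525) = 0.2842 K/W
  R_cellular glass = (1/1.37 − 1/1.55)/(4πk) = 0.08477/(4π·0.0583) = 0.1157 K/W
  R_conv,out = 1/(4πr²h) = 1/(4π·1.55²·6.40) = 0.005175 K/W
ΣR = 1.334×10^-4 + 8.476×10^-5 + 0.2842 + 0.1157 + 0.005175 = 0.4053 K/W
Q = ΔT/ΣR = (97 K − 300.4 K)/0.4053 = -502 W
(Negative Q ⇒ heat flows inward; heat gain = 502 W.)

Q = 502 W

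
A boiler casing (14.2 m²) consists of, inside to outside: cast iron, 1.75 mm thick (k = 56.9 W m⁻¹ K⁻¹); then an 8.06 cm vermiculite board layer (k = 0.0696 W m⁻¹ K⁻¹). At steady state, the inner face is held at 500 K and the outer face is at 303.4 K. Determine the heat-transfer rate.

Q = 2.41 kW

Resistance network (inner→outer):
  R_cast iron = L/(kA) = 0.00175/(56.9·14.2) = 2.166×10^-6 K/W
  R_vermiculite board = L/(kA) = 0.0806/(0.0696·14.2) = 0.08155 K/W
ΣR = 2.166×10^-6 + 0.08155 = 0.08155 K/W
Q = ΔT/ΣR = (500 K − 303.4 K)/0.08155 = 2410 W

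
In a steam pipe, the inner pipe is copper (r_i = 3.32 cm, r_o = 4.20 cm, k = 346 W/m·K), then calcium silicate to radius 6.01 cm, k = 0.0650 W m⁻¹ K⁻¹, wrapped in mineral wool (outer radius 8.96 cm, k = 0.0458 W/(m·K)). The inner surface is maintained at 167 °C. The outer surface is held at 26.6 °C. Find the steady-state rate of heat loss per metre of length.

Resistance network (inner→outer):
  R'_copper = ln(0.0420/0.0332)/(2πk) = 0.2351/(2π·346) = 1.082×10^-4 m·K/W
  R'_calcium silicate = ln(0.0601/0.0420)/(2πk) = 0.3583/(2π·0.0650) = 0.8774 m·K/W
  R'_mineral wool = ln(0.0896/0.0601)/(2πk) = 0.3993/(2π·0.0458) = 1.388 m·K/W
ΣR = 1.082×10^-4 + 0.8774 + 1.388 = 2.266 m·K/W
Q' = ΔT/ΣR = (167 °C − 26.6 °C)/2.266 = 62.0 W/m

Q' = 62.0 W/m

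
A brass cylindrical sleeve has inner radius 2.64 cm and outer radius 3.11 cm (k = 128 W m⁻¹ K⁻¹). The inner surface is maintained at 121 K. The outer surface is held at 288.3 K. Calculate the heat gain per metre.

Q' = 8.21×10^5 W/m

Q' = 2πk·ΔT/ln(r₂/r₁) = 2π × 128 × 167.3 / ln(0.0311/0.0264) = 8.21×10^5 W/m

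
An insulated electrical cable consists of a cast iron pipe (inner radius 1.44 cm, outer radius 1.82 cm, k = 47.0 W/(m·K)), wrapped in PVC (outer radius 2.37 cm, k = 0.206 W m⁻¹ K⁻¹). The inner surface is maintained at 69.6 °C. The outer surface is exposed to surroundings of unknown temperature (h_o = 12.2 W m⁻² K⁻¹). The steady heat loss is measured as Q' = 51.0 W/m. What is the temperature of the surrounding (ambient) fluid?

Sum the resistances:
  R'_cast iron = ln(0.0182/0.0144)/(2πk) = 0.2342/(2π·47.0) = 7.930×10^-4 m·K/W
  R'_PVC = ln(0.0237/0.0182)/(2πk) = 0.2641/(2π·0.206) = 0.2040 m·K/W
  R'_conv,out = 1/(2πr h) = 1/(2π·0.0237·12.2) = 0.5504 m·K/W
ΣR = 0.7552 m·K/W
ΔT = Q'·ΣR = 51.0 × 0.7552 = 38.52 K
Heat flows outward, so T_out = T_in − ΔT = 69.6 − 38.52 = 31.1 °C

T_out = 31.1 °C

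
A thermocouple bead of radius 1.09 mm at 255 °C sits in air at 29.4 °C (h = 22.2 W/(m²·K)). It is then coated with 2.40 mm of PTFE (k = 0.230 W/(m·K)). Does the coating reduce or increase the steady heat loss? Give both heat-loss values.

increases: 0.0748 → 0.440 W

Critical radius for a sphere: r_cr = 2k/h = 0.0207 m = 2.07 cm.
Outer radius after coating: r₂ = 0.00109 + 0.00240 = 0.00349 m.
Since r₁ < r_cr and r₂ ≤ r_cr, the coating moves toward the maximum at r_cr — heat loss rises.
Bare: R = 1/(4πr₁²h) = 3017 K/W; Q = 225.6/3017 = 0.0748 W.
Coated: R = R_cond + R_conv = 512.6 K/W; Q = 225.6/512.6 = 0.440 W.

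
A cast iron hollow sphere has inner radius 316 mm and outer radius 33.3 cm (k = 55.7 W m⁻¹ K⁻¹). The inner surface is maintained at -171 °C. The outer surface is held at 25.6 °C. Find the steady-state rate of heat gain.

Q = 852 kW

Q = 4πk·ΔT/(1/r₁ − 1/r₂) = 4π × 55.7 × 196.6 / (1/0.316 − 1/0.333) = 8.52×10^5 W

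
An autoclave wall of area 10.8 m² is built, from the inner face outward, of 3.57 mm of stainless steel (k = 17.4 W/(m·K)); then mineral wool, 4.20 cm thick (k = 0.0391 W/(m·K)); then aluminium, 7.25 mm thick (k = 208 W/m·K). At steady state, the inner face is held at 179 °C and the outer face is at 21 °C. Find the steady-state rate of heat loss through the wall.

Q = 1590 W

Treat each layer as a resistance in series:
  R_stainless steel = L/(kA) = 0.00357/(17.4·10.8) = 1.900×10^-5 K/W
  R_mineral wool = L/(kA) = 0.0420/(0.0391·10.8) = 0.09946 K/W
  R_aluminium = L/(kA) = 0.00725/(208·10.8) = 3.227×10^-6 K/W
ΣR = 1.900×10^-5 + 0.09946 + 3.227×10^-6 = 0.09948 K/W
Q = ΔT/ΣR = (179 °C − 21 °C)/0.09948 = 1590 W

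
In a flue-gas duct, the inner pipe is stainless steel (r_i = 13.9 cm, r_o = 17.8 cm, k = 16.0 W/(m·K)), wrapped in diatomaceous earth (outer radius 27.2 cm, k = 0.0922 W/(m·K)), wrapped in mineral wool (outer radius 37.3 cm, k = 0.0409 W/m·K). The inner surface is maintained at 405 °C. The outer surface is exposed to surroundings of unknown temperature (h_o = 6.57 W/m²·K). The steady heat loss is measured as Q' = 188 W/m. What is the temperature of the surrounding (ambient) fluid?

Series resistances:
  R'_stainless steel = ln(0.178/0.139)/(2πk) = 0.2473/(2π·16.0) = 0.002460 m·K/W
  R'_diatomaceous earth = ln(0.272/0.178)/(2πk) = 0.4240/(2π·0.0922) = 0.7319 m·K/W
  R'_mineral wool = ln(0.373/0.272)/(2πk) = 0.3158/(2π·0.0409) = 1.229 m·K/W
  R'_conv,out = 1/(2πr h) = 1/(2π·0.373·6.57) = 0.06495 m·K/W
ΣR = 2.028 m·K/W
ΔT = Q'·ΣR = 188 × 2.028 = 381.3 K
Heat flows outward, so T_out = T_in − ΔT = 405 − 381.3 = 23.7 °C

T_out = 23.7 °C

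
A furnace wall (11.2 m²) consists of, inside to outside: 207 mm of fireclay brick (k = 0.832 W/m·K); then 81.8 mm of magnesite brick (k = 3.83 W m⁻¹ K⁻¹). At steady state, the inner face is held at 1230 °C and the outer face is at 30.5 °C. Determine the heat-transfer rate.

Resistance network (inner→outer):
  R_fireclay brick = L/(kA) = 0.207/(0.832·11.2) = 0.02221 K/W
  R_magnesite brick = L/(kA) = 0.0818/(3.83·11.2) = 0.001907 K/W
ΣR = 0.02221 + 0.001907 = 0.02412 K/W
Q = ΔT/ΣR = (1230 °C − 30.5 °C)/0.02412 = 49700 W

Q = 49700 W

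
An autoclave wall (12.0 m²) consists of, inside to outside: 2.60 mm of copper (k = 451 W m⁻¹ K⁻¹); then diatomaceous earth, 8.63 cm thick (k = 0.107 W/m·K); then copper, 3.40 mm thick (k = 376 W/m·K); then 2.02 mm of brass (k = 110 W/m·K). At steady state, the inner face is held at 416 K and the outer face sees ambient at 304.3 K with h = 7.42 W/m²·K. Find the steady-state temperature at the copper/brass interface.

Resistance network (inner→outer):
  R_copper = L/(kA) = 0.00260/(451·12.0) = 4.804×10^-7 K/W
  R_diatomaceous earth = L/(kA) = 0.0863/(0.107·12.0) = 0.06721 K/W
  R_copper = L/(kA) = 0.00340/(376·12.0) = 7.535×10^-7 K/W
  R_brass = L/(kA) = 0.00202/(110·12.0) = 1.530×10^-6 K/W
  R_conv,out = 1/(hA) = 1/(7.42·12.0) = 0.01123 K/W
ΣR = 4.804×10^-7 + 0.06721 + 7.535×10^-7 + 1.530×10^-6 + 0.01123 = 0.07844 K/W
Q = ΔT/ΣR = (416 K − 304.3 K)/0.07844 = 1424 W
From the inner boundary to the copper/brass interface, ΣR_partial = 0.06721 K/W.
T_interface = T_in − Q·ΣR_partial = 416 K − (1424)(0.06721) = 320.3 K

T = 320.3 K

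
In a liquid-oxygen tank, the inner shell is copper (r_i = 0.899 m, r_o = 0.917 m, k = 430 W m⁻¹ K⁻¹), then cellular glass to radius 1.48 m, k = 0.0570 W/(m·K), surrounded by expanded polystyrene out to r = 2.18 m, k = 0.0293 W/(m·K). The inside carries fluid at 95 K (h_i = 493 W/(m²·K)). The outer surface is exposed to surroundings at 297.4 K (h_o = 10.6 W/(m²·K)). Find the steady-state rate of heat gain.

Q = 173 W

Resistance network (inner→outer):
  R_conv,in = 1/(4πr²h) = 1/(4π·0.899²·493) = 1.997×10^-4 K/W
  R_copper = (1/0.899 − 1/0.917)/(4πk) = 0.02183/(4π·430) = 4.041×10^-6 K/W
  R_cellular glass = (1/0.917 − 1/1.48)/(4πk) = 0.4148/(4π·0.0570) = 0.5792 K/W
  R_expanded polystyrene = (1/1.48 − 1/2.18)/(4πk) = 0.2170/(4π·0.0293) = 0.5893 K/W
  R_conv,out = 1/(4πr²h) = 1/(4π·2.18²·10.6) = 0.001580 K/W
ΣR = 1.997×10^-4 + 4.041×10^-6 + 0.5792 + 0.5893 + 0.001580 = 1.170 K/W
Q = ΔT/ΣR = (95 K − 297.4 K)/1.170 = -173 W
(Negative Q ⇒ heat flows inward; heat gain = 173 W.)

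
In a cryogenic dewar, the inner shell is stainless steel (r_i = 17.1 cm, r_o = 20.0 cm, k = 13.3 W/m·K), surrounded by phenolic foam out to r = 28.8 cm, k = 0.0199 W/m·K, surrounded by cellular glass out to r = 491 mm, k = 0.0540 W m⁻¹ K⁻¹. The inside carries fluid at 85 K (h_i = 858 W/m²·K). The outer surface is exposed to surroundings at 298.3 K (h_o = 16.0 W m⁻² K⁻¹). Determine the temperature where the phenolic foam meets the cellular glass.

T = 243.1 K

Series thermal resistances, inner to outer:
  R_conv,in = 1/(4πr²h) = 1/(4π·0.171²·858) = 0.003172 K/W
  R_stainless steel = (1/0.171 − 1/0.200)/(4πk) = 0.8480/(4π·13.3) = 0.005074 K/W
  R_phenolic foam = (1/0.200 − 1/0.288)/(4πk) = 1.528/(4π·0.0199) = 6.109 K/W
  R_cellular glass = (1/0.288 − 1/0.491)/(4πk) = 1.436/(4π·0.0540) = 2.116 K/W
  R_conv,out = 1/(4πr²h) = 1/(4π·0.491²·16.0) = 0.02063 K/W
ΣR = 0.003172 + 0.005074 + 6.109 + 2.116 + 0.02063 = 8.254 K/W
Q = ΔT/ΣR = (85 K − 298.3 K)/8.254 = -25.84 W
From the inner boundary to the phenolic foam/cellular glass interface, ΣR_partial = 6.117 K/W.
T_interface = T_in − Q·ΣR_partial = 85 K − (-25.84)(6.117) = 243.1 K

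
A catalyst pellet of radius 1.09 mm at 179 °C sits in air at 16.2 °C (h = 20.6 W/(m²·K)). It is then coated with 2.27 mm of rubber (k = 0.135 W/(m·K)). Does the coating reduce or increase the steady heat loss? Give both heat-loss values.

Critical radius for a sphere: r_cr = 2k/h = 0.0131 m = 1.31 cm.
Outer radius after coating: r₂ = 0.00109 + 0.00227 = 0.00336 m.
Since r₁ < r_cr and r₂ ≤ r_cr, the coating moves toward the maximum at r_cr — heat loss rises.
Bare: R = 1/(4πr₁²h) = 3251 K/W; Q = 162.8/3251 = 0.0501 W.
Coated: R = R_cond + R_conv = 707.5 K/W; Q = 162.8/707.5 = 0.230 W.

increases: 0.0501 → 0.230 W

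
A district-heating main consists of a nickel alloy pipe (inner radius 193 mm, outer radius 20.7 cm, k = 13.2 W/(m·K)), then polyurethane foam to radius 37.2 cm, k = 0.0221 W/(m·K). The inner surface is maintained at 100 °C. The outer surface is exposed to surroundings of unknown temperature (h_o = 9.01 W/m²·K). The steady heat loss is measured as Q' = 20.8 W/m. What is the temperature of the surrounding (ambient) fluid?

T_out = 11.2 °C

Sum the resistances:
  R'_nickel alloy = ln(0.207/0.193)/(2πk) = 0.07003/(2π·13.2) = 8.443×10^-4 m·K/W
  R'_polyurethane foam = ln(0.372/0.207)/(2πk) = 0.5862/(2π·0.0221) = 4.221 m·K/W
  R'_conv,out = 1/(2πr h) = 1/(2π·0.372·9.01) = 0.04748 m·K/W
ΣR = 4.270 m·K/W
ΔT = Q'·ΣR = 20.8 × 4.270 = 88.82 K
Heat flows outward, so T_out = T_in − ΔT = 100 − 88.82 = 11.2 °C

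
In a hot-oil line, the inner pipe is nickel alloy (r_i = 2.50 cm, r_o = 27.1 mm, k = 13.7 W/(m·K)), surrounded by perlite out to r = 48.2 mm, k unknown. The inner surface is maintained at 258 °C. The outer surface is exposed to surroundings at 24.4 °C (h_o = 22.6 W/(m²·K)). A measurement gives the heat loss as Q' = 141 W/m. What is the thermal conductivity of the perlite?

k = 0.0607 W/m·K

ΣR = ΔT/Q' = |258 − 24.4|/141 = 1.657 m·K/W
Known resistances:
  R'_nickel alloy = ln(0.0271/0.0250)/(2πk) = 0.08066/(2π·13.7) = 9.370×10^-4 m·K/W
  R'_conv,out = 1/(2πr h) = 1/(2π·0.0482·22.6) = 0.1461 m·K/W
R_perlite = ΣR − ΣR_known = 1.657 − 0.1470 = 1.510 m·K/W
ln(r₂/r₁)/(2πk) = 1.510 ⇒ k = 0.5758/(2π·1.510) = 0.0607 W/m·K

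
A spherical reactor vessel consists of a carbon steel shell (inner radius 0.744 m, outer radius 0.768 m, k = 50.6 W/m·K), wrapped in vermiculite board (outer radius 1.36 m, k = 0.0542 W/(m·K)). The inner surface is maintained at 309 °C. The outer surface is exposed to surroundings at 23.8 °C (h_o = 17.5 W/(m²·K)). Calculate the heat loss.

Q = 342 W

Series thermal resistances, inner to outer:
  R_carbon steel = (1/0.744 − 1/0.768)/(4πk) = 0.04200/(4π·50.6) = 6.606×10^-5 K/W
  R_vermiculite board = (1/0.768 − 1/1.36)/(4πk) = 0.5668/(4π·0.0542) = 0.8322 K/W
  R_conv,out = 1/(4πr²h) = 1/(4π·1.36²·17.5) = 0.002459 K/W
ΣR = 6.606×10^-5 + 0.8322 + 0.002459 = 0.8347 K/W
Q = ΔT/ΣR = (309 °C − 23.8 °C)/0.8347 = 342 W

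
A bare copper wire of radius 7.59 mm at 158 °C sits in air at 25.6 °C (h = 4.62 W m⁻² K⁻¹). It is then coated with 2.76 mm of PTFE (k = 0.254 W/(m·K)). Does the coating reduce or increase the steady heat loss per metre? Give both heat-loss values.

increases: 29.2 → 37.6 W/m

Critical radius for a cylinder: r_cr = k/h = 0.0550 m = 5.50 cm.
Outer radius after coating: r₂ = 0.00759 + 0.00276 = 0.01035 m.
Since r₁ < r_cr and r₂ ≤ r_cr, the coating moves toward the maximum at r_cr — heat loss rises.
Bare: R = 1/(2πr₁h) = 4.539 m·K/W; Q = 132.4/4.539 = 29.2 W/m.
Coated: R = R_cond + R_conv = 3.523 m·K/W; Q = 132.4/3.523 = 37.6 W/m.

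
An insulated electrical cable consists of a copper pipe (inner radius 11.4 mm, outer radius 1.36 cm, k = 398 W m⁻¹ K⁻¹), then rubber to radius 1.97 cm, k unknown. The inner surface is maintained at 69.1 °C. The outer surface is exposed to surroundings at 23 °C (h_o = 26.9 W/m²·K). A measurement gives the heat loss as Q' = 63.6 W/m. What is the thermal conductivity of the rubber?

k = 0.139 W/m·K

ΣR = ΔT/Q' = |69.1 − 23|/63.6 = 0.7248 m·K/W
Known resistances:
  R'_copper = ln(0.0136/0.0114)/(2πk) = 0.1765/(2π·398) = 7.056×10^-5 m·K/W
  R'_conv,out = 1/(2πr h) = 1/(2π·0.0197·26.9) = 0.3003 m·K/W
R_rubber = ΣR − ΣR_known = 0.7248 − 0.3004 = 0.4244 m·K/W
ln(r₂/r₁)/(2πk) = 0.4244 ⇒ k = 0.3705/(2π·0.4244) = 0.139 W/m·K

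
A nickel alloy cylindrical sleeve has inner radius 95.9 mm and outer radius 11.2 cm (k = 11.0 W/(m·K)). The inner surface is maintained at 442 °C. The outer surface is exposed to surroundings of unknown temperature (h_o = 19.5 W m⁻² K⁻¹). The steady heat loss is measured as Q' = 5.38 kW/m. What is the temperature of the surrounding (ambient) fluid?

Series resistances:
  R'_nickel alloy = ln(0.112/0.0959)/(2πk) = 0.1552/(2π·11.0) = 0.002245 m·K/W
  R'_conv,out = 1/(2πr h) = 1/(2π·0.112·19.5) = 0.07287 m·K/W
ΣR = 0.07512 m·K/W
ΔT = Q'·ΣR = 5380 × 0.07512 = 404.1 K
Heat flows outward, so T_out = T_in − ΔT = 442 − 404.1 = 37.9 °C

T_out = 37.9 °C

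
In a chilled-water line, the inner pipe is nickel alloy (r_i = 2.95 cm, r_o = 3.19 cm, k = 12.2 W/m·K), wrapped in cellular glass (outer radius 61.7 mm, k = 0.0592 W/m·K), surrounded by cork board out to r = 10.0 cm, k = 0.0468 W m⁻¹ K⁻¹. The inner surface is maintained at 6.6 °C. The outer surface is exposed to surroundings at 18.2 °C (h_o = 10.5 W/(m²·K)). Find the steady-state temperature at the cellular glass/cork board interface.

T = 12.4 °C

Resistance network (inner→outer):
  R'_nickel alloy = ln(0.0319/0.0295)/(2πk) = 0.07822/(2π·12.2) = 0.001020 m·K/W
  R'_cellular glass = ln(0.0617/0.0319)/(2πk) = 0.6597/(2π·0.0592) = 1.773 m·K/W
  R'_cork board = ln(0.100/0.0617)/(2πk) = 0.4829/(2π·0.0468) = 1.642 m·K/W
  R'_conv,out = 1/(2πr h) = 1/(2π·0.100·10.5) = 0.1516 m·K/W
ΣR = 0.001020 + 1.773 + 1.642 + 0.1516 = 3.568 m·K/W
Q' = ΔT/ΣR = (6.6 °C − 18.2 °C)/3.568 = -3.251 W/m
From the inner boundary to the cellular glass/cork board interface, ΣR_partial = 1.774 m·K/W.
T_interface = T_in − Q'·ΣR_partial = 6.6 °C − (-3.251)(1.774) = 12.4 °C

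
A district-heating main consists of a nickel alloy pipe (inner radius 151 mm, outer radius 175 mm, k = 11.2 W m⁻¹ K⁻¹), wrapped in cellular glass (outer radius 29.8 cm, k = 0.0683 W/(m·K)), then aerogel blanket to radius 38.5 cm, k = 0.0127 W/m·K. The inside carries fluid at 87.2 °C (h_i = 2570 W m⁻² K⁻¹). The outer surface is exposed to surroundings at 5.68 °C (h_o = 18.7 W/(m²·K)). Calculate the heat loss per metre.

Q' = 18.2 W/m

Treat each layer as a resistance in series:
  R'_conv,in = 1/(2πr h) = 1/(2π·0.151·2570) = 4.101×10^-4 m·K/W
  R'_nickel alloy = ln(0.175/0.151)/(2πk) = 0.1475/(2π·11.2) = 0.002096 m·K/W
  R'_cellular glass = ln(0.298/0.175)/(2πk) = 0.5323/(2π·0.0683) = 1.240 m·K/W
  R'_aerogel blanket = ln(0.385/0.298)/(2πk) = 0.2561/(2π·0.0127) = 3.210 m·K/W
  R'_conv,out = 1/(2πr h) = 1/(2π·0.385·18.7) = 0.02211 m·K/W
ΣR = 4.101×10^-4 + 0.002096 + 1.240 + 3.210 + 0.02211 = 4.475 m·K/W
Q' = ΔT/ΣR = (87.2 °C − 5.68 °C)/4.475 = 18.2 W/m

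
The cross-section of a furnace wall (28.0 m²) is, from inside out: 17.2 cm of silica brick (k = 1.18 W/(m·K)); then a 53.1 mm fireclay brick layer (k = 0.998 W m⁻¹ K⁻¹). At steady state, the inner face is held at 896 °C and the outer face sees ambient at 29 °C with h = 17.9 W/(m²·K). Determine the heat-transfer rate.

Resistance network (inner→outer):
  R_silica brick = L/(kA) = 0.172/(1.18·28.0) = 0.005206 K/W
  R_fireclay brick = L/(kA) = 0.0531/(0.998·28.0) = 0.001900 K/W
  R_conv,out = 1/(hA) = 1/(17.9·28.0) = 0.001995 K/W
ΣR = 0.005206 + 0.001900 + 0.001995 = 0.009101 K/W
Q = ΔT/ΣR = (896 °C − 29 °C)/0.009101 = 95300 W

Q = 95.3 kW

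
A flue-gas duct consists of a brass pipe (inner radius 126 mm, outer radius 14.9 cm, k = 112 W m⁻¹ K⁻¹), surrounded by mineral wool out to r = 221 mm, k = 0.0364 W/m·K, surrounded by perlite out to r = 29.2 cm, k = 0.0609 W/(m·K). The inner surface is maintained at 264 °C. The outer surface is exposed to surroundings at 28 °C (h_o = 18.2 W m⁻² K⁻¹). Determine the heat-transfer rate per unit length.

Q' = 95.1 W/m

Treat each layer as a resistance in series:
  R'_brass = ln(0.149/0.126)/(2πk) = 0.1677/(2π·112) = 2.383×10^-4 m·K/W
  R'_mineral wool = ln(0.221/0.149)/(2πk) = 0.3942/(2π·0.0364) = 1.724 m·K/W
  R'_perlite = ln(0.292/0.221)/(2πk) = 0.2786/(2π·0.0609) = 0.7281 m·K/W
  R'_conv,out = 1/(2πr h) = 1/(2π·0.292·18.2) = 0.02995 m·K/W
ΣR = 2.383×10^-4 + 1.724 + 0.7281 + 0.02995 = 2.482 m·K/W
Q' = ΔT/ΣR = (264 °C − 28 °C)/2.482 = 95.1 W/m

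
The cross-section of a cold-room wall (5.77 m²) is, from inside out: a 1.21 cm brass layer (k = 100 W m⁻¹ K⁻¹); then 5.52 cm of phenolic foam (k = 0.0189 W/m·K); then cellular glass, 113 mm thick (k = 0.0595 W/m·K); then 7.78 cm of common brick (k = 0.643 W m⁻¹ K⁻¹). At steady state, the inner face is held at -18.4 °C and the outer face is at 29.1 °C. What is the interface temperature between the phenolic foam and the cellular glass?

Resistance network (inner→outer):
  R_brass = L/(kA) = 0.0121/(100·5.77) = 2.097×10^-5 K/W
  R_phenolic foam = L/(kA) = 0.0552/(0.0189·5.77) = 0.5062 K/W
  R_cellular glass = L/(kA) = 0.113/(0.0595·5.77) = 0.3291 K/W
  R_common brick = L/(kA) = 0.0778/(0.643·5.77) = 0.02097 K/W
ΣR = 2.097×10^-5 + 0.5062 + 0.3291 + 0.02097 = 0.8563 K/W
Q = ΔT/ΣR = (-18.4 °C − 29.1 °C)/0.8563 = -55.47 W
From the inner boundary to the phenolic foam/cellular glass interface, ΣR_partial = 0.5062 K/W.
T_interface = T_in − Q·ΣR_partial = -18.4 °C − (-55.47)(0.5062) = 9.68 °C

T = 9.68 °C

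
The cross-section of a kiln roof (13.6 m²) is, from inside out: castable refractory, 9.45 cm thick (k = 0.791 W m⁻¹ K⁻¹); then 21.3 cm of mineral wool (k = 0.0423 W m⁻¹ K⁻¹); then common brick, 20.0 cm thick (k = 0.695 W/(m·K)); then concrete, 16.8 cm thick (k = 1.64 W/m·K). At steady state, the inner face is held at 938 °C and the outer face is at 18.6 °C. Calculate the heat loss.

Q = 2.25 kW

Treat each layer as a resistance in series:
  R_castable refractory = L/(kA) = 0.0945/(0.791·13.6) = 0.008784 K/W
  R_mineral wool = L/(kA) = 0.213/(0.0423·13.6) = 0.3703 K/W
  R_common brick = L/(kA) = 0.200/(0.695·13.6) = 0.02116 K/W
  R_concrete = L/(kA) = 0.168/(1.64·13.6) = 0.007532 K/W
ΣR = 0.008784 + 0.3703 + 0.02116 + 0.007532 = 0.4078 K/W
Q = ΔT/ΣR = (938 °C − 18.6 °C)/0.4078 = 2250 W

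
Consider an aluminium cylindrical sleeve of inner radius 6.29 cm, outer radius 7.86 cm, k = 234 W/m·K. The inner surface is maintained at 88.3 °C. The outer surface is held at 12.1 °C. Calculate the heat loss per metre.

Q' = 2πk·ΔT/ln(r₂/r₁) = 2π × 234 × 76.2 / ln(0.0786/0.0629) = 5.03×10^5 W/m

Q' = 5.03×10^5 W/m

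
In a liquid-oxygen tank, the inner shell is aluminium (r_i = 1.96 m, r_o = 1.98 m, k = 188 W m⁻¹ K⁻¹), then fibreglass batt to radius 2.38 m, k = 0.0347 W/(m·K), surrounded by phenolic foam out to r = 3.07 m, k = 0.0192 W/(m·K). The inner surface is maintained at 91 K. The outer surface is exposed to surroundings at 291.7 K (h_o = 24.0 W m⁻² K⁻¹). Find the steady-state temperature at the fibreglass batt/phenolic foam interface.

Series thermal resistances, inner to outer:
  R_aluminium = (1/1.96 − 1/1.98)/(4πk) = 0.005154/(4π·188) = 2.181×10^-6 K/W
  R_fibreglass batt = (1/1.98 − 1/2.38)/(4πk) = 0.08488/(4π·0.0347) = 0.1947 K/W
  R_phenolic foam = (1/2.38 − 1/3.07)/(4πk) = 0.09444/(4π·0.0192) = 0.3914 K/W
  R_conv,out = 1/(4πr²h) = 1/(4π·3.07²·24.0) = 3.518×10^-4 K/W
ΣR = 2.181×10^-6 + 0.1947 + 0.3914 + 3.518×10^-4 = 0.5865 K/W
Q = ΔT/ΣR = (91 K − 291.7 K)/0.5865 = -342.2 W
From the inner boundary to the fibreglass batt/phenolic foam interface, ΣR_partial = 0.1947 K/W.
T_interface = T_in − Q·ΣR_partial = 91 K − (-342.2)(0.1947) = 158 K

T = 158 K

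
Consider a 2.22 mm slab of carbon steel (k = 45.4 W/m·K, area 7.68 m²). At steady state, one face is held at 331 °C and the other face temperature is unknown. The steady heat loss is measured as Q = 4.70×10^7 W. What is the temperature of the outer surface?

Series resistances:
  R_carbon steel = L/(kA) = 0.00222/(45.4·7.68) = 6.367×10^-6 K/W
ΣR = 6.367×10^-6 K/W
ΔT = Q·ΣR = 4.70×10^7 × 6.367×10^-6 = 299.2 K
Heat flows outward, so T_out = T_in − ΔT = 331 − 299.2 = 31.8 °C

T_out = 31.8 °C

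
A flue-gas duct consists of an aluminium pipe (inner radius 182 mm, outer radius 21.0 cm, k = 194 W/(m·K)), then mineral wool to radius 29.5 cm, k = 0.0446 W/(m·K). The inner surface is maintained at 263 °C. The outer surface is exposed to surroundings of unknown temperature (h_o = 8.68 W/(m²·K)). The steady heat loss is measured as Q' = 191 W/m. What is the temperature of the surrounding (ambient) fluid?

Sum the resistances:
  R'_aluminium = ln(0.210/0.182)/(2πk) = 0.1431/(2π·194) = 1.174×10^-4 m·K/W
  R'_mineral wool = ln(0.295/0.210)/(2πk) = 0.3399/(2π·0.0446) = 1.213 m·K/W
  R'_conv,out = 1/(2πr h) = 1/(2π·0.295·8.68) = 0.06216 m·K/W
ΣR = 1.275 m·K/W
ΔT = Q'·ΣR = 191 × 1.275 = 243.5 K
Heat flows outward, so T_out = T_in − ΔT = 263 − 243.5 = 19.5 °C

T_out = 19.5 °C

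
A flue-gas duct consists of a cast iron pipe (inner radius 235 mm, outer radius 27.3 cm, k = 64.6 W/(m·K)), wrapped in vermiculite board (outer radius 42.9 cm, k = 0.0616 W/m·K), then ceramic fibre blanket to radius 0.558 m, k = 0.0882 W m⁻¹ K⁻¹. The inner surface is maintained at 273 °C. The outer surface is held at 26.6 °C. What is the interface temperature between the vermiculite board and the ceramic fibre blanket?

Series thermal resistances, inner to outer:
  R'_cast iron = ln(0.273/0.235)/(2πk) = 0.1499/(2π·64.6) = 3.693×10^-4 m·K/W
  R'_vermiculite board = ln(0.429/0.273)/(2πk) = 0.4520/(2π·0.0616) = 1.168 m·K/W
  R'_ceramic fibre blanket = ln(0.558/0.429)/(2πk) = 0.2629/(2π·0.0882) = 0.4744 m·K/W
ΣR = 3.693×10^-4 + 1.168 + 0.4744 = 1.643 m·K/W
Q' = ΔT/ΣR = (273 °C − 26.6 °C)/1.643 = 150.0 W/m
From the inner boundary to the vermiculite board/ceramic fibre blanket interface, ΣR_partial = 1.168 m·K/W.
T_interface = T_in − Q'·ΣR_partial = 273 °C − (150.0)(1.168) = 97.8 °C

T = 97.8 °C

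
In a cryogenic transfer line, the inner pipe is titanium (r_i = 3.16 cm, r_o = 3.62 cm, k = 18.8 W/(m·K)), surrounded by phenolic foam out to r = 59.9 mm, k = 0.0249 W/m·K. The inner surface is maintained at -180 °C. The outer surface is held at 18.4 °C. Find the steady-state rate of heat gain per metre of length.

Q' = 61.6 W/m

Series thermal resistances, inner to outer:
  R'_titanium = ln(0.0362/0.0316)/(2πk) = 0.1359/(2π·18.8) = 0.001151 m·K/W
  R'_phenolic foam = ln(0.0599/0.0362)/(2πk) = 0.5036/(2π·0.0249) = 3.219 m·K/W
ΣR = 0.001151 + 3.219 = 3.220 m·K/W
Q' = ΔT/ΣR = (-180 °C − 18.4 °C)/3.220 = -61.6 W/m
(Negative Q' ⇒ heat flows inward; heat gain = 61.6 W/m.)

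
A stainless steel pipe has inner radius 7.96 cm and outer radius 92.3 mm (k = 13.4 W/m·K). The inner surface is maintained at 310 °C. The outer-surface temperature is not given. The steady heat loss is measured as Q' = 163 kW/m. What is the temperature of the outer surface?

Sum the resistances:
  R'_stainless steel = ln(0.0923/0.0796)/(2πk) = 0.1480/(2π·13.4) = 0.001758 m·K/W
ΣR = 0.001758 m·K/W
ΔT = Q'·ΣR = 1.63×10^5 × 0.001758 = 286.6 K
Heat flows outward, so T_out = T_in − ΔT = 310 − 286.6 = 23.4 °C

T_out = 23.4 °C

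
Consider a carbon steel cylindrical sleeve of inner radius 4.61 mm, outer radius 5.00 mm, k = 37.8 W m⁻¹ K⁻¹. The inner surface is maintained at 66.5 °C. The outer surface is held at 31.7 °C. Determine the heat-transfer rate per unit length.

Q' = 2πk·ΔT/ln(r₂/r₁) = 2π × 37.8 × 34.8 / ln(0.00500/0.00461) = 1.02×10^5 W/m

Q' = 1.02×10^5 W/m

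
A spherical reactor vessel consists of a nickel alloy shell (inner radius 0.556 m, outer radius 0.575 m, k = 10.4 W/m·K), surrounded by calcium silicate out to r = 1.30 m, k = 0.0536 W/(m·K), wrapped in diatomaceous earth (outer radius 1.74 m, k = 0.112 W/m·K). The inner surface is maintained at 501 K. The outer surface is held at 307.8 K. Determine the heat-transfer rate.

Resistance network (inner→outer):
  R_nickel alloy = (1/0.556 − 1/0.575)/(4πk) = 0.05943/(4π·10.4) = 4.547×10^-4 K/W
  R_calcium silicate = (1/0.575 − 1/1.30)/(4πk) = 0.9699/(4π·0.0536) = 1.440 K/W
  R_diatomaceous earth = (1/1.30 − 1/1.74)/(4πk) = 0.1945/(4π·0.112) = 0.1382 K/W
ΣR = 4.547×10^-4 + 1.440 + 0.1382 = 1.579 K/W
Q = ΔT/ΣR = (501 K − 307.8 K)/1.579 = 122 W

Q = 122 W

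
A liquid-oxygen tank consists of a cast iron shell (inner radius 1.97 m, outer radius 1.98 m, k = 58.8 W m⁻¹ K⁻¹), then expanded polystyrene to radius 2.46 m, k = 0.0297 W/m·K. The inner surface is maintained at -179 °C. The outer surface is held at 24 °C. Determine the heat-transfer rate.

Resistance network (inner→outer):
  R_cast iron = (1/1.97 − 1/1.98)/(4πk) = 0.002564/(4π·58.8) = 3.470×10^-6 K/W
  R_expanded polystyrene = (1/1.98 − 1/2.46)/(4πk) = 0.09855/(4π·0.0297) = 0.2640 K/W
ΣR = 3.470×10^-6 + 0.2640 = 0.2640 K/W
Q = ΔT/ΣR = (-179 °C − 24 °C)/0.2640 = -769 W
(Negative Q ⇒ heat flows inward; heat gain = 769 W.)

Q = 769 W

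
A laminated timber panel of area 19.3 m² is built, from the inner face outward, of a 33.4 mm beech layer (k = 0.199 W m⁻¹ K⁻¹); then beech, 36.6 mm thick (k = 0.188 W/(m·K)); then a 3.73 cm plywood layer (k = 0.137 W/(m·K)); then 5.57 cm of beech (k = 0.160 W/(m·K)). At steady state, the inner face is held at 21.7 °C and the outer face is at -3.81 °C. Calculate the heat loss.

Series thermal resistances, inner to outer:
  R_beech = L/(kA) = 0.0334/(0.199·19.3) = 0.008696 K/W
  R_beech = L/(kA) = 0.0366/(0.188·19.3) = 0.01009 K/W
  R_plywood = L/(kA) = 0.0373/(0.137·19.3) = 0.01411 K/W
  R_beech = L/(kA) = 0.0557/(0.160·19.3) = 0.01804 K/W
ΣR = 0.008696 + 0.01009 + 0.01411 + 0.01804 = 0.05094 K/W
Q = ΔT/ΣR = (21.7 °C − -3.81 °C)/0.05094 = 501 W

Q = 501 W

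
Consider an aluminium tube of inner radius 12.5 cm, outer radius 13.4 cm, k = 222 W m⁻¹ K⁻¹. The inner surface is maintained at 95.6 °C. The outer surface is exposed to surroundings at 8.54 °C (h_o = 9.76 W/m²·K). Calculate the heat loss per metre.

Q' = 715 W/m

Series thermal resistances, inner to outer:
  R'_aluminium = ln(0.134/0.125)/(2πk) = 0.06953/(2π·222) = 4.984×10^-5 m·K/W
  R'_conv,out = 1/(2πr h) = 1/(2π·0.134·9.76) = 0.1217 m·K/W
ΣR = 4.984×10^-5 + 0.1217 = 0.1217 m·K/W
Q' = ΔT/ΣR = (95.6 °C − 8.54 °C)/0.1217 = 715 W/m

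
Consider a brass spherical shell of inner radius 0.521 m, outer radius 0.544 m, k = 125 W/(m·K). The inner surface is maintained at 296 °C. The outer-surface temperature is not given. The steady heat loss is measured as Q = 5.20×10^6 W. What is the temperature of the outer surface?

T_out = 27.4 °C

Series resistances:
  R_brass = (1/0.521 − 1/0.544)/(4πk) = 0.08115/(4π·125) = 5.166×10^-5 K/W
ΣR = 5.166×10^-5 K/W
ΔT = Q·ΣR = 5.20×10^6 × 5.166×10^-5 = 268.6 K
Heat flows outward, so T_out = T_in − ΔT = 296 − 268.6 = 27.4 °C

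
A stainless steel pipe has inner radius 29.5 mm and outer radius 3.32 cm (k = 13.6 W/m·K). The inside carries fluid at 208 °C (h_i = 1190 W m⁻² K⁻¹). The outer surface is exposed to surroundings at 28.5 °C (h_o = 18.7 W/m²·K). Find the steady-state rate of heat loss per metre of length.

Q' = 684 W/m

Series thermal resistances, inner to outer:
  R'_conv,in = 1/(2πr h) = 1/(2π·0.0295·1190) = 0.004534 m·K/W
  R'_stainless steel = ln(0.0332/0.0295)/(2πk) = 0.1182/(2π·13.6) = 0.001383 m·K/W
  R'_conv,out = 1/(2πr h) = 1/(2π·0.0332·18.7) = 0.2564 m·K/W
ΣR = 0.004534 + 0.001383 + 0.2564 = 0.2623 m·K/W
Q' = ΔT/ΣR = (208 °C − 28.5 °C)/0.2623 = 684 W/m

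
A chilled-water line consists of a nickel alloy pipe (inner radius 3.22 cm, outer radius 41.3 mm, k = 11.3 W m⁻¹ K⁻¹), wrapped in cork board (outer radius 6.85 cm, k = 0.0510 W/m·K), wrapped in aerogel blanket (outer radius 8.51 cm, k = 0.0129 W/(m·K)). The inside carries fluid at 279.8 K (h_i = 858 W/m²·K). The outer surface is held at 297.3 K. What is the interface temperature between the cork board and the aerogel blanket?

Treat each layer as a resistance in series:
  R'_conv,in = 1/(2πr h) = 1/(2π·0.0322·858) = 0.005761 m·K/W
  R'_nickel alloy = ln(0.0413/0.0322)/(2πk) = 0.2489/(2π·11.3) = 0.003506 m·K/W
  R'_cork board = ln(0.0685/0.0413)/(2πk) = 0.5060/(2π·0.0510) = 1.579 m·K/W
  R'_aerogel blanket = ln(0.0851/0.0685)/(2πk) = 0.2170/(2π·0.0129) = 2.677 m·K/W
ΣR = 0.005761 + 0.003506 + 1.579 + 2.677 = 4.265 m·K/W
Q' = ΔT/ΣR = (279.8 K − 297.3 K)/4.265 = -4.103 W/m
From the inner boundary to the cork board/aerogel blanket interface, ΣR_partial = 1.588 m·K/W.
T_interface = T_in − Q'·ΣR_partial = 279.8 K − (-4.103)(1.588) = 286.3 K

T = 286.3 K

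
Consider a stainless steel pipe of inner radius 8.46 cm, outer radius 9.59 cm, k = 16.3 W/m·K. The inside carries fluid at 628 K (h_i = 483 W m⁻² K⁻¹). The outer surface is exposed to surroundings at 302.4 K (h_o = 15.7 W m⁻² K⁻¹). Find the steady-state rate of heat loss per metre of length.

Q' = 2.94 kW/m

Series thermal resistances, inner to outer:
  R'_conv,in = 1/(2πr h) = 1/(2π·0.0846·483) = 0.003895 m·K/W
  R'_stainless steel = ln(0.0959/0.0846)/(2πk) = 0.1254/(2π·16.3) = 0.001224 m·K/W
  R'_conv,out = 1/(2πr h) = 1/(2π·0.0959·15.7) = 0.1057 m·K/W
ΣR = 0.003895 + 0.001224 + 0.1057 = 0.1108 m·K/W
Q' = ΔT/ΣR = (628 K − 302.4 K)/0.1108 = 2940 W/m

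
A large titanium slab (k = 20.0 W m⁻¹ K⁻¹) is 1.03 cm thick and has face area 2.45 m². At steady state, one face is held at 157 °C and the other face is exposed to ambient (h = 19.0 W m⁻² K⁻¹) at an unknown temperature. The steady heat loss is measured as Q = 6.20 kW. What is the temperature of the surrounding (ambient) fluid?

T_out = 22.5 °C

Sum the resistances:
  R_titanium = L/(kA) = 0.0103/(20.0·2.45) = 2.102×10^-4 K/W
  R_conv,out = 1/(hA) = 1/(19.0·2.45) = 0.02148 K/W
ΣR = 0.02169 K/W
ΔT = Q·ΣR = 6200 × 0.02169 = 134.5 K
Heat flows outward, so T_out = T_in − ΔT = 157 − 134.5 = 22.5 °C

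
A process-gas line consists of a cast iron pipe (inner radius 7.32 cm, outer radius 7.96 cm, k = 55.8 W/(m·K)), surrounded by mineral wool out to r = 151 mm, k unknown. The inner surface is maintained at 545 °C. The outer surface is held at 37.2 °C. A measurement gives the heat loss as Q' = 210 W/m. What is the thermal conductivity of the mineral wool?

k = 0.0421 W/m·K

ΣR = ΔT/Q' = |545 − 37.2|/210 = 2.418 m·K/W
Known resistances:
  R'_cast iron = ln(0.0796/0.0732)/(2πk) = 0.08382/(2π·55.8) = 2.391×10^-4 m·K/W
R_mineral wool = ΣR − ΣR_known = 2.418 − 2.391×10^-4 = 2.418 m·K/W
ln(r₂/r₁)/(2πk) = 2.418 ⇒ k = 0.6403/(2π·2.418) = 0.0421 W/m·K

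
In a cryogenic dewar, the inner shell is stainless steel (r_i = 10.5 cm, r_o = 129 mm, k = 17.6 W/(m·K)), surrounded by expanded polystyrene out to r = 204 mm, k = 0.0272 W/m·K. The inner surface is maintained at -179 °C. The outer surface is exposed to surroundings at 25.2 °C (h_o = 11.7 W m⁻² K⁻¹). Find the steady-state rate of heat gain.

Q = 24.0 W

Resistance network (inner→outer):
  R_stainless steel = (1/0.105 − 1/0.129)/(4πk) = 1.772/(4π·17.6) = 0.008011 K/W
  R_expanded polystyrene = (1/0.129 − 1/0.204)/(4πk) = 2.850/(4π·0.0272) = 8.338 K/W
  R_conv,out = 1/(4πr²h) = 1/(4π·0.204²·11.7) = 0.1634 K/W
ΣR = 0.008011 + 8.338 + 0.1634 = 8.509 K/W
Q = ΔT/ΣR = (-179 °C − 25.2 °C)/8.509 = -24.0 W
(Negative Q ⇒ heat flows inward; heat gain = 24.0 W.)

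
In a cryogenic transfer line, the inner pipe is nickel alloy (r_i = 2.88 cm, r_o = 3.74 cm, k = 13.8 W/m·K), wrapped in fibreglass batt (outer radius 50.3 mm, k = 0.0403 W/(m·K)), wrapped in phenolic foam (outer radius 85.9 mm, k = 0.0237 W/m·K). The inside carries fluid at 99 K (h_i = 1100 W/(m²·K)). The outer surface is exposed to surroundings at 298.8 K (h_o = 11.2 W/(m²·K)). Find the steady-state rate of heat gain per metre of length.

Q' = 40.5 W/m

Treat each layer as a resistance in series:
  R'_conv,in = 1/(2πr h) = 1/(2π·0.0288·1100) = 0.005024 m·K/W
  R'_nickel alloy = ln(0.0374/0.0288)/(2πk) = 0.2613/(2π·13.8) = 0.003014 m·K/W
  R'_fibreglass batt = ln(0.0503/0.0374)/(2πk) = 0.2963/(2π·0.0403) = 1.170 m·K/W
  R'_phenolic foam = ln(0.0859/0.0503)/(2πk) = 0.5352/(2π·0.0237) = 3.594 m·K/W
  R'_conv,out = 1/(2πr h) = 1/(2π·0.0859·11.2) = 0.1654 m·K/W
ΣR = 0.005024 + 0.003014 + 1.170 + 3.594 + 0.1654 = 4.937 m·K/W
Q' = ΔT/ΣR = (99 K − 298.8 K)/4.937 = -40.5 W/m
(Negative Q' ⇒ heat flows inward; heat gain = 40.5 W/m.)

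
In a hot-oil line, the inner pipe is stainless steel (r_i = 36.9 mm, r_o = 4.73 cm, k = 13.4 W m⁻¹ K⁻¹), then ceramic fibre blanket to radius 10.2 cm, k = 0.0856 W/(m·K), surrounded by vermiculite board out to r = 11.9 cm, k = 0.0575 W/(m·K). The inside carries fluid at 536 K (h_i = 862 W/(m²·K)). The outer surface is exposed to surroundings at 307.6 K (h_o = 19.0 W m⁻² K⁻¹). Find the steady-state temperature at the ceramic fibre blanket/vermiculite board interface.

Resistance network (inner→outer):
  R'_conv,in = 1/(2πr h) = 1/(2π·0.0369·862) = 0.005004 m·K/W
  R'_stainless steel = ln(0.0473/0.0369)/(2πk) = 0.2483/(2π·13.4) = 0.002949 m·K/W
  R'_ceramic fibre blanket = ln(0.102/0.0473)/(2πk) = 0.7685/(2π·0.0856) = 1.429 m·K/W
  R'_vermiculite board = ln(0.119/0.102)/(2πk) = 0.1542/(2π·0.0575) = 0.4267 m·K/W
  R'_conv,out = 1/(2πr h) = 1/(2π·0.119·19.0) = 0.07039 m·K/W
ΣR = 0.005004 + 0.002949 + 1.429 + 0.4267 + 0.07039 = 1.934 m·K/W
Q' = ΔT/ΣR = (536 K − 307.6 K)/1.934 = 118.1 W/m
From the inner boundary to the ceramic fibre blanket/vermiculite board interface, ΣR_partial = 1.437 m·K/W.
T_interface = T_in − Q'·ΣR_partial = 536 K − (118.1)(1.437) = 366.3 K

T = 366.3 K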